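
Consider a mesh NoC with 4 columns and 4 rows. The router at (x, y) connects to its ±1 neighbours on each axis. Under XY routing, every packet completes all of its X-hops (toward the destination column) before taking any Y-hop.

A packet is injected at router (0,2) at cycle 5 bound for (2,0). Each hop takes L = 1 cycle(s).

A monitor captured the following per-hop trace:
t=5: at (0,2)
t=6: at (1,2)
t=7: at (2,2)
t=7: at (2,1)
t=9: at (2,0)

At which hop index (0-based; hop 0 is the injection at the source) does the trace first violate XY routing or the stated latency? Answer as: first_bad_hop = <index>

[1] (+1,+0) / 1c ⇒ ok
[2] (+1,+0) / 1c ⇒ ok
[3] (+0,-1) / 0c ⇒ BAD: Δcyc=0≠L

first_bad_hop = 3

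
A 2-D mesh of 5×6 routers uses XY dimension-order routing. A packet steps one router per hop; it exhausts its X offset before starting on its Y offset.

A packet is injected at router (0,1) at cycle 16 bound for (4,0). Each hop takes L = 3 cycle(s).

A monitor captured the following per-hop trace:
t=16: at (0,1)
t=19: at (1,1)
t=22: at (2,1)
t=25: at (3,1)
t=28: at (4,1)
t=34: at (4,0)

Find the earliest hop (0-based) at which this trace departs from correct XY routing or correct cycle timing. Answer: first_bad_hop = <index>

first_bad_hop = 5

check 1→ d=(1,0) cyc+3: ok
check 2→ d=(1,0) cyc+3: ok
check 3→ d=(1,0) cyc+3: ok
check 4→ d=(1,0) cyc+3: ok
check 5→ d=(0,-1) cyc+6: BAD: Δcyc=6≠L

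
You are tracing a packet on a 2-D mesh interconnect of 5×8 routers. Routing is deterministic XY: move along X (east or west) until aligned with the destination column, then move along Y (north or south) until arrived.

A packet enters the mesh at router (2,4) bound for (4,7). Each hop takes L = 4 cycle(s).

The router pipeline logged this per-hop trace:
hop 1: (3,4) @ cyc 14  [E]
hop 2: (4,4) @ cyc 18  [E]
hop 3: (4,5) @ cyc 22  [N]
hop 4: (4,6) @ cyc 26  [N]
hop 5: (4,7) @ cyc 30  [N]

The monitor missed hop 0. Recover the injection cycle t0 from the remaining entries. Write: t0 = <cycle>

Hop 1 reached at cycle 14; hop k is at t0 + k·L.
Therefore t0 = 14 − L = 10.

t0 = 10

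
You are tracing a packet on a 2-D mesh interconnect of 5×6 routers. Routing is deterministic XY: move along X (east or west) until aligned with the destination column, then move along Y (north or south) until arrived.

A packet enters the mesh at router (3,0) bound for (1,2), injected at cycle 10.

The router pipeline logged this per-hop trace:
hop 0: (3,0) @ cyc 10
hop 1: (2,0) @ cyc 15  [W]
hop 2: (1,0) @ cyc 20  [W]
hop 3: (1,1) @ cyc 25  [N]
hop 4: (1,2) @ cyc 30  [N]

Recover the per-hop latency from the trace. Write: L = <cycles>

L = 5

Δcyc across hop 0→1: 15 − 10 = 5.
Each hop adds L, hence L = 5.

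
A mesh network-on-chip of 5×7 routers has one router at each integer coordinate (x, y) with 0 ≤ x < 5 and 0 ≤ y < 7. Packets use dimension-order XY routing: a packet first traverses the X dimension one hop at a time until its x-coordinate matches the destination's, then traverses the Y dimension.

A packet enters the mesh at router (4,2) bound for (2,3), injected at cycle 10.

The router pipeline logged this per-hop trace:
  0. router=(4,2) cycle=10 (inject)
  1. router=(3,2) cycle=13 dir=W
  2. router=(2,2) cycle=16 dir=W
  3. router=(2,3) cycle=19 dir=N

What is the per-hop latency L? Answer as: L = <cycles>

L = 3

Between hops 0 and 1 the cycle counter advances 13 − 10 = 3.
That increment is L by definition: L = 3.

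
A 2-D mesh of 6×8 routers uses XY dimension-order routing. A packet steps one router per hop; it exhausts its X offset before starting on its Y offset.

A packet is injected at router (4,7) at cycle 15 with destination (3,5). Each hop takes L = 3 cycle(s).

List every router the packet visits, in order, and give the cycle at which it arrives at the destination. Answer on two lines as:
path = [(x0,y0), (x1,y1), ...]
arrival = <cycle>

path = [(4,7), (3,7), (3,6), (3,5)]
arrival = 24

hop 0: (4,7) @ cyc 15
hop 1: (3,7) @ cyc 18  [W]
hop 2: (3,6) @ cyc 21  [S]
hop 3: (3,5) @ cyc 24  [S]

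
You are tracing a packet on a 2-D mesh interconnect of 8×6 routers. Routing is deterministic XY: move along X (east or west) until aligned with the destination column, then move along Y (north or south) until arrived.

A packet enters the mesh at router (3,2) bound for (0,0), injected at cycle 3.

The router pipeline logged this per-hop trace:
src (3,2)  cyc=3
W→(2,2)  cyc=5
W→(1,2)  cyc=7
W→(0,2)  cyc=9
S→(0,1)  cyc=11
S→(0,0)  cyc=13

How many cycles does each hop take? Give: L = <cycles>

Between hops 0 and 1 the cycle counter advances 5 − 3 = 2.
One hop costs L cycles, so L = 2.

L = 2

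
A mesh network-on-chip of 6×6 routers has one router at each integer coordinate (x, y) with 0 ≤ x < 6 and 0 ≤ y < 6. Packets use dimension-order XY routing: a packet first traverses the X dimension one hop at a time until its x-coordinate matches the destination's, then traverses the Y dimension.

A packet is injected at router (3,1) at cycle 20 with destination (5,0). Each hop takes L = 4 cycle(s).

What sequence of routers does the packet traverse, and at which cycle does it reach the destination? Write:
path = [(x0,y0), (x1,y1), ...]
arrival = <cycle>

  0. router=(3,1) cycle=20 (inject)
  1. router=(4,1) cycle=24 dir=E
  2. router=(5,1) cycle=28 dir=E
  3. router=(5,0) cycle=32 dir=S

path = [(3,1), (4,1), (5,1), (5,0)]
arrival = 32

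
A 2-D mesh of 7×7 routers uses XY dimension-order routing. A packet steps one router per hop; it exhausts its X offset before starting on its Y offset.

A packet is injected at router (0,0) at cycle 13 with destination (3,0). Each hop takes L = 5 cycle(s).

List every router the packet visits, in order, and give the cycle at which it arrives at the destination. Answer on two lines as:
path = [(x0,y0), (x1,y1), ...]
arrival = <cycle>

path = [(0,0), (1,0), (2,0), (3,0)]
arrival = 28

src (0,0)  cyc=13
E→(1,0)  cyc=18
E→(2,0)  cyc=23
E→(3,0)  cyc=28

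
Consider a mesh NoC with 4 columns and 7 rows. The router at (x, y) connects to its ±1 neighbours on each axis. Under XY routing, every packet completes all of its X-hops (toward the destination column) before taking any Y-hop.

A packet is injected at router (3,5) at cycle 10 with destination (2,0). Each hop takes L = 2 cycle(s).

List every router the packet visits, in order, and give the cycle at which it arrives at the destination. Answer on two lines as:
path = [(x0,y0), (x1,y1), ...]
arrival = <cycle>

[0] x=3 y=5 t=10
[1] x=2 y=5 t=12 →W
[2] x=2 y=4 t=14 →S
[3] x=2 y=3 t=16 →S
[4] x=2 y=2 t=18 →S
[5] x=2 y=1 t=20 →S
[6] x=2 y=0 t=22 →S

path = [(3,5), (2,5), (2,4), (2,3), (2,2), (2,1), (2,0)]
arrival = 22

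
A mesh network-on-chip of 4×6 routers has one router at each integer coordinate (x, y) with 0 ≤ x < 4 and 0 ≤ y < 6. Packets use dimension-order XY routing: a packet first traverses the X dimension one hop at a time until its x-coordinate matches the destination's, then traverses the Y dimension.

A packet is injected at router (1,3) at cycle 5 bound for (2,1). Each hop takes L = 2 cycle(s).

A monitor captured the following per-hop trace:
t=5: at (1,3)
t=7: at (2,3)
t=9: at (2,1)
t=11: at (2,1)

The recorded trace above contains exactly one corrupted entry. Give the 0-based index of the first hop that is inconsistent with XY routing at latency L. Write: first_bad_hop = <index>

first_bad_hop = 2

  1: Δx=+1 Δy=+0 Δt=2 [ok]
  2: Δx=+0 Δy=-2 Δt=2 [BAD: non-unit step]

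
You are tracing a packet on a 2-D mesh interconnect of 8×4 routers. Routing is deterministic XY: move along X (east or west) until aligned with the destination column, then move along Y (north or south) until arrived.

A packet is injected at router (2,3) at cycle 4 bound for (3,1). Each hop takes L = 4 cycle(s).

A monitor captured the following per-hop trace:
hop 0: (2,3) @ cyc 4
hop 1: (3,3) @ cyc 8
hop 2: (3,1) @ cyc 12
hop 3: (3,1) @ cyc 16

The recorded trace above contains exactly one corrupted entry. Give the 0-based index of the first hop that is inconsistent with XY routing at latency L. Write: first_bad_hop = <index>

check 1→ d=(1,0) cyc+4: ok
check 2→ d=(0,-2) cyc+4: BAD: non-unit step

first_bad_hop = 2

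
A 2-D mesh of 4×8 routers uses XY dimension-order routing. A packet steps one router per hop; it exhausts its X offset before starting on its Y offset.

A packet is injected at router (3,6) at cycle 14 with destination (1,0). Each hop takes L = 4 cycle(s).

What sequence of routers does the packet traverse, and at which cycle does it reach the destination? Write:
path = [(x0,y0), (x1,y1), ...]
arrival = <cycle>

t=14: at (3,6)
t=18: at (2,6) after W
t=22: at (1,6) after W
t=26: at (1,5) after S
t=30: at (1,4) after S
t=34: at (1,3) after S
t=38: at (1,2) after S
t=42: at (1,1) after S
t=46: at (1,0) after S

path = [(3,6), (2,6), (1,6), (1,5), (1,4), (1,3), (1,2), (1,1), (1,0)]
arrival = 46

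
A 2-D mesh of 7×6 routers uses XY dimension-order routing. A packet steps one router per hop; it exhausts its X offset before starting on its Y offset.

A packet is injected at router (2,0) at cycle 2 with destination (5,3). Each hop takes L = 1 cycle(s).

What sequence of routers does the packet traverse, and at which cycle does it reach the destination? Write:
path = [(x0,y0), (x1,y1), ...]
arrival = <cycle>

path = [(2,0), (3,0), (4,0), (5,0), (5,1), (5,2), (5,3)]
arrival = 8

  0. router=(2,0) cycle=2 (inject)
  1. router=(3,0) cycle=3 dir=E
  2. router=(4,0) cycle=4 dir=E
  3. router=(5,0) cycle=5 dir=E
  4. router=(5,1) cycle=6 dir=N
  5. router=(5,2) cycle=7 dir=N
  6. router=(5,3) cycle=8 dir=N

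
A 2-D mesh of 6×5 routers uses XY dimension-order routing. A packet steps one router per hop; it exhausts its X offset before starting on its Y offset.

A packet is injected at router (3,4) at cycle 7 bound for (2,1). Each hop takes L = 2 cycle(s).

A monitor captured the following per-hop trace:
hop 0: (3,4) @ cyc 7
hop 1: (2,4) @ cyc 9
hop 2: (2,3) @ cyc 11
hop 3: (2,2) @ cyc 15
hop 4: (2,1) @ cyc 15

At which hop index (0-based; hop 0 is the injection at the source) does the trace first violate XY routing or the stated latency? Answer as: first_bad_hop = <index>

first_bad_hop = 3

check 1→ d=(-1,0) cyc+2: ok
check 2→ d=(0,-1) cyc+2: ok
check 3→ d=(0,-1) cyc+4: BAD: Δcyc=4≠L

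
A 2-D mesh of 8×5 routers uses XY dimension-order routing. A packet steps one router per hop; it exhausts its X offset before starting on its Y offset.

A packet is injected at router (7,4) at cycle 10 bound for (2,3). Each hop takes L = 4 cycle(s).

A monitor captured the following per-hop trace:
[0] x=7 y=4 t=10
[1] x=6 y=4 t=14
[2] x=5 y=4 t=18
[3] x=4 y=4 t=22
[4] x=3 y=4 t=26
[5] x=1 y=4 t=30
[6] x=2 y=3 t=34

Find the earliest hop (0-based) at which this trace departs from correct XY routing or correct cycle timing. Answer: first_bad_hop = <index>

first_bad_hop = 5

hop 1: step (-1,+0), +4 cyc — ok
hop 2: step (-1,+0), +4 cyc — ok
hop 3: step (-1,+0), +4 cyc — ok
hop 4: step (-1,+0), +4 cyc — ok
hop 5: step (-2,+0), +4 cyc — BAD: non-unit step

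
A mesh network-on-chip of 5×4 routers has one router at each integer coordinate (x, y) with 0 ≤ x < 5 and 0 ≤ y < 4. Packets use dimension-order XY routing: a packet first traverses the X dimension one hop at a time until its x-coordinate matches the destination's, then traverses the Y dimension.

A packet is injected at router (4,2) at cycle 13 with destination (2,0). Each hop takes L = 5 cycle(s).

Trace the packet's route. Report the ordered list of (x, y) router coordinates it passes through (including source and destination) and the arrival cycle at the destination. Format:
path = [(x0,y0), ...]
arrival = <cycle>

path = [(4,2), (3,2), (2,2), (2,1), (2,0)]
arrival = 33

src (4,2)  cyc=13
W→(3,2)  cyc=18
W→(2,2)  cyc=23
S→(2,1)  cyc=28
S→(2,0)  cyc=33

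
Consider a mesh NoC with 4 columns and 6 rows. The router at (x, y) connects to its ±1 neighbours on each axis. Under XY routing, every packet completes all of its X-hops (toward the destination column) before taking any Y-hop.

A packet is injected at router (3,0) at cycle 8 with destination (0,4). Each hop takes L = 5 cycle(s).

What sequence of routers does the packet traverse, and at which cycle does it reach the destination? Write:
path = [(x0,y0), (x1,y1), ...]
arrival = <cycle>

path = [(3,0), (2,0), (1,0), (0,0), (0,1), (0,2), (0,3), (0,4)]
arrival = 43

hop 0: (3,0) @ cyc 8
hop 1: (2,0) @ cyc 13  [W]
hop 2: (1,0) @ cyc 18  [W]
hop 3: (0,0) @ cyc 23  [W]
hop 4: (0,1) @ cyc 28  [N]
hop 5: (0,2) @ cyc 33  [N]
hop 6: (0,3) @ cyc 38  [N]
hop 7: (0,4) @ cyc 43  [N]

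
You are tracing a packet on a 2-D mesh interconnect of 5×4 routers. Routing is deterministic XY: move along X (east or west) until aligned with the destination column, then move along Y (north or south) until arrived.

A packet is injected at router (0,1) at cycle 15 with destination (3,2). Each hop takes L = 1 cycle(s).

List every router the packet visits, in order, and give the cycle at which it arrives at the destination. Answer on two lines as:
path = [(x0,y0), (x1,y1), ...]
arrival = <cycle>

#0 — 0,1 | c15
#1 — 1,1 | c16 | E
#2 — 2,1 | c17 | E
#3 — 3,1 | c18 | E
#4 — 3,2 | c19 | N

path = [(0,1), (1,1), (2,1), (3,1), (3,2)]
arrival = 19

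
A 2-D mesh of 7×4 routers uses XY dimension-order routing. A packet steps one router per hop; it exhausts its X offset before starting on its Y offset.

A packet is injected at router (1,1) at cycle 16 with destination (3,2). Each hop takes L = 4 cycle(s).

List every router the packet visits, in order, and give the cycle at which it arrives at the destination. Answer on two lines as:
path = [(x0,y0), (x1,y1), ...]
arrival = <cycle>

path = [(1,1), (2,1), (3,1), (3,2)]
arrival = 28

hop 0: (1,1) @ cyc 16
hop 1: (2,1) @ cyc 20  [E]
hop 2: (3,1) @ cyc 24  [E]
hop 3: (3,2) @ cyc 28  [N]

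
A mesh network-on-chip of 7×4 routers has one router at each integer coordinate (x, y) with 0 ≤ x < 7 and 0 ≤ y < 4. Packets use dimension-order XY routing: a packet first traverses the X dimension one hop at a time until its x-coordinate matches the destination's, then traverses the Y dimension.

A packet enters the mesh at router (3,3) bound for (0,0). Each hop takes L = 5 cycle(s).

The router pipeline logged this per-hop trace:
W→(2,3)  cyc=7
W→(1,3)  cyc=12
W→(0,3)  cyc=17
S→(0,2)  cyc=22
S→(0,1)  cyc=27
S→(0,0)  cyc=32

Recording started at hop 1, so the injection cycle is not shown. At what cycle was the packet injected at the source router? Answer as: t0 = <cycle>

cyc[1] = 7 and cyc[k] = t0 + k·L for every k.
t0 = cyc[1] − L = 7 − 5 = 2.

t0 = 2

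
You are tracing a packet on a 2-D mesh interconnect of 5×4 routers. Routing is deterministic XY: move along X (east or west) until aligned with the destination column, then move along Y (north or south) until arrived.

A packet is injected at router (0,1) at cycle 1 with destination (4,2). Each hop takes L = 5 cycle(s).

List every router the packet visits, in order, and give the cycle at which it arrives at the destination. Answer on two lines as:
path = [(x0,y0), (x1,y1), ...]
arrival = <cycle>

src (0,1)  cyc=1
E→(1,1)  cyc=6
E→(2,1)  cyc=11
E→(3,1)  cyc=16
E→(4,1)  cyc=21
N→(4,2)  cyc=26

path = [(0,1), (1,1), (2,1), (3,1), (4,1), (4,2)]
arrival = 26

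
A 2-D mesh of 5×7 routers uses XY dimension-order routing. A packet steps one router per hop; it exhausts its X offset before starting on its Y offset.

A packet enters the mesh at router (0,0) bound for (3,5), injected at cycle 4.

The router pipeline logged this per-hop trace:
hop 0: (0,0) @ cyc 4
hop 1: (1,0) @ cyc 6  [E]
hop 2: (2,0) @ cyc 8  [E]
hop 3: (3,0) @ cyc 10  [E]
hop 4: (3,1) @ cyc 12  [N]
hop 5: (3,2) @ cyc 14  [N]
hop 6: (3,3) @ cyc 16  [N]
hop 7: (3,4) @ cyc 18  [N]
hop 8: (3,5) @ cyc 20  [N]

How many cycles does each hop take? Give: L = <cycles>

cyc[1] − cyc[0] = 6 − 4 = 2.
Per-hop latency L = Δcyc = 2.

L = 2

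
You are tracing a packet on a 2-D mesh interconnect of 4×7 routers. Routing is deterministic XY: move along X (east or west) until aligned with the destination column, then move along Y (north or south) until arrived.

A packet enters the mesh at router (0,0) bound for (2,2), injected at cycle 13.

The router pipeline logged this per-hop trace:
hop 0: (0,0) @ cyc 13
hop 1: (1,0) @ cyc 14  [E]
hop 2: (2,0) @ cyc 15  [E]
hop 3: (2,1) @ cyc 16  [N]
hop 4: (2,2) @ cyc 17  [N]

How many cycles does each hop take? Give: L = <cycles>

L = 1

cyc[1] − cyc[0] = 14 − 13 = 1.
That increment is L by definition: L = 1.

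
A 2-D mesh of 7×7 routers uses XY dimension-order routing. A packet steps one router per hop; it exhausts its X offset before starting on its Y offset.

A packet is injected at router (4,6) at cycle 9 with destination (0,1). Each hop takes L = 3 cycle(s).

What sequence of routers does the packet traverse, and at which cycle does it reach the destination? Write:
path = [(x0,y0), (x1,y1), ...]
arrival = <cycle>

hop 0: (4,6) @ cyc 9
hop 1: (3,6) @ cyc 12  [W]
hop 2: (2,6) @ cyc 15  [W]
hop 3: (1,6) @ cyc 18  [W]
hop 4: (0,6) @ cyc 21  [W]
hop 5: (0,5) @ cyc 24  [S]
hop 6: (0,4) @ cyc 27  [S]
hop 7: (0,3) @ cyc 30  [S]
hop 8: (0,2) @ cyc 33  [S]
hop 9: (0,1) @ cyc 36  [S]

path = [(4,6), (3,6), (2,6), (1,6), (0,6), (0,5), (0,4), (0,3), (0,2), (0,1)]
arrival = 36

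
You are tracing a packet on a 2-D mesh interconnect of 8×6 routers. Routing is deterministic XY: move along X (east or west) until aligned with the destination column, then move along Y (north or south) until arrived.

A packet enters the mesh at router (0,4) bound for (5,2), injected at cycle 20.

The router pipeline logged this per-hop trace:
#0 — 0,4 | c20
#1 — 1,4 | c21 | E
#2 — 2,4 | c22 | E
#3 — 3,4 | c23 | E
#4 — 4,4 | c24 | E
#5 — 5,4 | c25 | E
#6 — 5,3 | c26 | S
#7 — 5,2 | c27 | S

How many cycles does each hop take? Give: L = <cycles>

From hop 0 (20) to hop 1 (21): +1 cycles.
Each hop adds L, hence L = 1.

L = 1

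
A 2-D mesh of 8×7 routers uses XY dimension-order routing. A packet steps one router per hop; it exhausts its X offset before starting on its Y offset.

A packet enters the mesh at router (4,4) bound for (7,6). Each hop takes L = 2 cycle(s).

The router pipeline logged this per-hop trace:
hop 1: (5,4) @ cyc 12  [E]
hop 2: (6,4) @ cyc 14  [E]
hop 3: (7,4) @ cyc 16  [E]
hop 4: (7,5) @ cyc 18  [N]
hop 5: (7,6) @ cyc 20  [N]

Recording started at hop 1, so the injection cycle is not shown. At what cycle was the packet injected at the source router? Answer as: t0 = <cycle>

t0 = 10

At hop 1 the cycle is 12; in general cyc_k = t0 + kL.
Therefore t0 = 12 − L = 10.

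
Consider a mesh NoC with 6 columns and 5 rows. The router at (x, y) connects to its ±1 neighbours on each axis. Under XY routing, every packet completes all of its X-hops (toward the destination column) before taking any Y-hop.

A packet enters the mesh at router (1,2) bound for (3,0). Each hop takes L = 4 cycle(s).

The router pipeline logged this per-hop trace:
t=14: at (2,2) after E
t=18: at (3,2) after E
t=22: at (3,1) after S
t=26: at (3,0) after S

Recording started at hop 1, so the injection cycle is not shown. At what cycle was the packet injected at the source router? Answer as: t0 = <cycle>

t0 = 10

cyc[1] = 14 and cyc[k] = t0 + k·L for every k.
Therefore t0 = 14 − L = 10.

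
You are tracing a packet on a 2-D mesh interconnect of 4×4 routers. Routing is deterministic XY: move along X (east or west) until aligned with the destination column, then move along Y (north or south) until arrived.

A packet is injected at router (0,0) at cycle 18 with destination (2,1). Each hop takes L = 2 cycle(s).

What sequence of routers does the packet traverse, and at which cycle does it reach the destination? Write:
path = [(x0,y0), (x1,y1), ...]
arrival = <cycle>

path = [(0,0), (1,0), (2,0), (2,1)]
arrival = 24

#0 — 0,0 | c18
#1 — 1,0 | c20 | E
#2 — 2,0 | c22 | E
#3 — 2,1 | c24 | N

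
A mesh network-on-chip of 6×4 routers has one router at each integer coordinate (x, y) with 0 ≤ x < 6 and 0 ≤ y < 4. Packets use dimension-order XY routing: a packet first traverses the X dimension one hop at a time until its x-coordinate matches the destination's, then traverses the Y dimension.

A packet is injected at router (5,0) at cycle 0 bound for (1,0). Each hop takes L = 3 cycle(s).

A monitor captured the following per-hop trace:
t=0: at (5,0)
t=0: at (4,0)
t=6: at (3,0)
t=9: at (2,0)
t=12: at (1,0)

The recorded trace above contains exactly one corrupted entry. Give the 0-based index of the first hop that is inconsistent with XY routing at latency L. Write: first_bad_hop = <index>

first_bad_hop = 1

[1] (-1,+0) / 0c ⇒ BAD: Δcyc=0≠L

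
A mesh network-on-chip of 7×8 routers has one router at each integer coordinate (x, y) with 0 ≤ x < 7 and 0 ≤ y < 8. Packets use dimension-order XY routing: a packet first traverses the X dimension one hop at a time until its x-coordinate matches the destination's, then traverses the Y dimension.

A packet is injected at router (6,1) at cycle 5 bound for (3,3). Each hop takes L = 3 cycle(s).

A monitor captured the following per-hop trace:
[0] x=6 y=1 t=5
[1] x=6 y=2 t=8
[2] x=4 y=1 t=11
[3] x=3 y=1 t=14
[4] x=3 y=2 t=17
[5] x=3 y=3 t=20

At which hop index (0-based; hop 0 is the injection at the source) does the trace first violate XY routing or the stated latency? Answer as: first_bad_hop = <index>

check 1→ d=(0,1) cyc+3: BAD: Y-move but x=6≠3

first_bad_hop = 1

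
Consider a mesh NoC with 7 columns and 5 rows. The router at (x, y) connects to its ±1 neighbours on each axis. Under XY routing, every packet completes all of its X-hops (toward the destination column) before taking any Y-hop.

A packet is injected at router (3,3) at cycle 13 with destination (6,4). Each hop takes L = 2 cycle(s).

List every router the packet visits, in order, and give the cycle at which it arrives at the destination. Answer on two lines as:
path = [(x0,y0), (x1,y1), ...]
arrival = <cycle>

path = [(3,3), (4,3), (5,3), (6,3), (6,4)]
arrival = 21

[0] x=3 y=3 t=13
[1] x=4 y=3 t=15 →E
[2] x=5 y=3 t=17 →E
[3] x=6 y=3 t=19 →E
[4] x=6 y=4 t=21 →N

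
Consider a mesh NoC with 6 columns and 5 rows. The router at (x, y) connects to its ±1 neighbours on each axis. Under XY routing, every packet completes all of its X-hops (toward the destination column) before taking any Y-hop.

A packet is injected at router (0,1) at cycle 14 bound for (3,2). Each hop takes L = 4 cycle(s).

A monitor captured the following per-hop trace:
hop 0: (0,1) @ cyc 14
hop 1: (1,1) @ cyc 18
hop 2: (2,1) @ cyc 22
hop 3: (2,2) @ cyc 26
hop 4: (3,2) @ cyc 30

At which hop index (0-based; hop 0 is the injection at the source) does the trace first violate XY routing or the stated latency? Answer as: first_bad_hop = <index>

first_bad_hop = 3

  1: Δx=+1 Δy=+0 Δt=4 [ok]
  2: Δx=+1 Δy=+0 Δt=4 [ok]
  3: Δx=+0 Δy=+1 Δt=4 [BAD: Y-move but x=2≠3]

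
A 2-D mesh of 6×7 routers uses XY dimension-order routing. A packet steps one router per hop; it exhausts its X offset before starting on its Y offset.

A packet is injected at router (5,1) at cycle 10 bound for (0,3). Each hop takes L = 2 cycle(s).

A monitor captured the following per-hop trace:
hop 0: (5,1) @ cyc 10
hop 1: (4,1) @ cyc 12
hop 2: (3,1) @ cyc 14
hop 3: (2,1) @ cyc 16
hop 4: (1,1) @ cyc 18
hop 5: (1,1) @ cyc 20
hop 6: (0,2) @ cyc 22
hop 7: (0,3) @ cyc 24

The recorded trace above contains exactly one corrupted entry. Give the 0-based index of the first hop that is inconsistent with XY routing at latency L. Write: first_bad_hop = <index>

check 1→ d=(-1,0) cyc+2: ok
check 2→ d=(-1,0) cyc+2: ok
check 3→ d=(-1,0) cyc+2: ok
check 4→ d=(-1,0) cyc+2: ok
check 5→ d=(0,0) cyc+2: BAD: non-unit step

first_bad_hop = 5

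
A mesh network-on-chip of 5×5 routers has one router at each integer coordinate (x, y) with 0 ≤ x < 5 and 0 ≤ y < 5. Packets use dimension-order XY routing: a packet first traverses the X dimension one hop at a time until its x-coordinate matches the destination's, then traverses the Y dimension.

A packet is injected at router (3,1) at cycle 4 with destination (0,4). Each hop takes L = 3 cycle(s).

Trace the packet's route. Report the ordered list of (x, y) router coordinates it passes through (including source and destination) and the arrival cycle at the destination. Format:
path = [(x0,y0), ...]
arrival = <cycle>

path = [(3,1), (2,1), (1,1), (0,1), (0,2), (0,3), (0,4)]
arrival = 22

[0] x=3 y=1 t=4
[1] x=2 y=1 t=7 →W
[2] x=1 y=1 t=10 →W
[3] x=0 y=1 t=13 →W
[4] x=0 y=2 t=16 →N
[5] x=0 y=3 t=19 →N
[6] x=0 y=4 t=22 →N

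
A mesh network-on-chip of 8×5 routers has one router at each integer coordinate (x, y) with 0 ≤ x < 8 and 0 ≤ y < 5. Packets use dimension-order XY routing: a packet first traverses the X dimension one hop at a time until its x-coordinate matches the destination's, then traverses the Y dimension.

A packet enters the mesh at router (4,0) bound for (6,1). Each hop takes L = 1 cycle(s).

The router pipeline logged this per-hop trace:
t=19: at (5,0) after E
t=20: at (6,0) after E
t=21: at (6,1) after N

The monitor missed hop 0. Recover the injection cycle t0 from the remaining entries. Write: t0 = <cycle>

The first recorded entry is hop 1 at cycle 19.
So t0 = 19 − 1·1 = 18.

t0 = 18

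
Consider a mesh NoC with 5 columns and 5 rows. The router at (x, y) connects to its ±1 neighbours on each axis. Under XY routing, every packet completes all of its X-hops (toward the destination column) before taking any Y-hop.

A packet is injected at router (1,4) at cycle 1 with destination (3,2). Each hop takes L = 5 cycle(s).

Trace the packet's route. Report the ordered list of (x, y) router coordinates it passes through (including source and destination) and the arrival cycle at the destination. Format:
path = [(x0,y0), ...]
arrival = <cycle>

path = [(1,4), (2,4), (3,4), (3,3), (3,2)]
arrival = 21

src (1,4)  cyc=1
E→(2,4)  cyc=6
E→(3,4)  cyc=11
S→(3,3)  cyc=16
S→(3,2)  cyc=21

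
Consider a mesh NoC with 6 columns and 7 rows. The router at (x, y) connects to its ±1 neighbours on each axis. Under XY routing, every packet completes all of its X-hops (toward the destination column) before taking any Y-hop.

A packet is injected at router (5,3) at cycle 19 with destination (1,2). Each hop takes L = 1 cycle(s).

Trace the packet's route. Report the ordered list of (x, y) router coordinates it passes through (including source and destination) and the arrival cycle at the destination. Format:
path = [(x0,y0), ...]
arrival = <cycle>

  0. router=(5,3) cycle=19 (inject)
  1. router=(4,3) cycle=20 dir=W
  2. router=(3,3) cycle=21 dir=W
  3. router=(2,3) cycle=22 dir=W
  4. router=(1,3) cycle=23 dir=W
  5. router=(1,2) cycle=24 dir=S

path = [(5,3), (4,3), (3,3), (2,3), (1,3), (1,2)]
arrival = 24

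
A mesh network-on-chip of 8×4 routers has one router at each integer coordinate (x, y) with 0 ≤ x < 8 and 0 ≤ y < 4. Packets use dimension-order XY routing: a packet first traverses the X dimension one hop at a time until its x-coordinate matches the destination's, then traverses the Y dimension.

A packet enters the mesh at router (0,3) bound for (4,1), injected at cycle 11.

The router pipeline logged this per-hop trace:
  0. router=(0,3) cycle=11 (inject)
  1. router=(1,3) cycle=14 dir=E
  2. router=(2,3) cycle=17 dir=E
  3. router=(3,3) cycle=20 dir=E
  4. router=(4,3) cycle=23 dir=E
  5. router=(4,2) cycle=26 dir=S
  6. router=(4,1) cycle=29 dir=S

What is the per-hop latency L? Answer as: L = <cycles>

cyc[1] − cyc[0] = 14 − 11 = 3.
One hop costs L cycles, so L = 3.

L = 3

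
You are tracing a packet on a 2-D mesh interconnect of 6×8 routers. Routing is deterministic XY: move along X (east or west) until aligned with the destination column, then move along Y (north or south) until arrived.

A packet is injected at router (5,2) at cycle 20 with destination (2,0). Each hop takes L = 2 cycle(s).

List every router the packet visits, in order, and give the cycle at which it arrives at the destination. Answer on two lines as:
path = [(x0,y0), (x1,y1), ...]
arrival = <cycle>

[0] x=5 y=2 t=20
[1] x=4 y=2 t=22 →W
[2] x=3 y=2 t=24 →W
[3] x=2 y=2 t=26 →W
[4] x=2 y=1 t=28 →S
[5] x=2 y=0 t=30 →S

path = [(5,2), (4,2), (3,2), (2,2), (2,1), (2,0)]
arrival = 30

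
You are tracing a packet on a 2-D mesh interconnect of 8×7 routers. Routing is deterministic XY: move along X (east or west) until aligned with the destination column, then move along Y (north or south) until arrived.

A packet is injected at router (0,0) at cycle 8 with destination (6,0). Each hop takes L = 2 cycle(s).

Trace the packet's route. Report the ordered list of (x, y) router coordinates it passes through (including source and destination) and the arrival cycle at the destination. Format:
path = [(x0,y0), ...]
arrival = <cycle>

#0 — 0,0 | c8
#1 — 1,0 | c10 | E
#2 — 2,0 | c12 | E
#3 — 3,0 | c14 | E
#4 — 4,0 | c16 | E
#5 — 5,0 | c18 | E
#6 — 6,0 | c20 | E

path = [(0,0), (1,0), (2,0), (3,0), (4,0), (5,0), (6,0)]
arrival = 20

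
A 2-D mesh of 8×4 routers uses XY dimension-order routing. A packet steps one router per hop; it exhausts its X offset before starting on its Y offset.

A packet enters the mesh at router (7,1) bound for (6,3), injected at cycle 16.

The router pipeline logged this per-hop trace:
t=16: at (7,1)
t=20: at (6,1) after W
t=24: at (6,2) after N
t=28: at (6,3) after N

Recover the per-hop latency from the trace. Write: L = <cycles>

L = 4

cyc[1] − cyc[0] = 20 − 16 = 4.
Each hop adds L, hence L = 4.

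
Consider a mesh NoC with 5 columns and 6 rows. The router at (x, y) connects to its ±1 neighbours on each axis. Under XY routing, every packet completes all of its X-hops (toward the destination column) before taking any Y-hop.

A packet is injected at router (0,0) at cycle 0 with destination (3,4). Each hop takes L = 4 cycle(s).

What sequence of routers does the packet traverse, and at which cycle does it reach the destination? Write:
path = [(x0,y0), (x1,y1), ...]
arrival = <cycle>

path = [(0,0), (1,0), (2,0), (3,0), (3,1), (3,2), (3,3), (3,4)]
arrival = 28

  0. router=(0,0) cycle=0 (inject)
  1. router=(1,0) cycle=4 dir=E
  2. router=(2,0) cycle=8 dir=E
  3. router=(3,0) cycle=12 dir=E
  4. router=(3,1) cycle=16 dir=N
  5. router=(3,2) cycle=20 dir=N
  6. router=(3,3) cycle=24 dir=N
  7. router=(3,4) cycle=28 dir=N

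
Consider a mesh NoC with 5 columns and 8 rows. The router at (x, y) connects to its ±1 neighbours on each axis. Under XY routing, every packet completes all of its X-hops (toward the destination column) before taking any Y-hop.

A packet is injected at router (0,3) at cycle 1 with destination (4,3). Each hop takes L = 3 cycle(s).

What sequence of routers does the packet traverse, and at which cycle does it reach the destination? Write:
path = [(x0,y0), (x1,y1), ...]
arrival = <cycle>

path = [(0,3), (1,3), (2,3), (3,3), (4,3)]
arrival = 13

t=1: at (0,3)
t=4: at (1,3) after E
t=7: at (2,3) after E
t=10: at (3,3) after E
t=13: at (4,3) after E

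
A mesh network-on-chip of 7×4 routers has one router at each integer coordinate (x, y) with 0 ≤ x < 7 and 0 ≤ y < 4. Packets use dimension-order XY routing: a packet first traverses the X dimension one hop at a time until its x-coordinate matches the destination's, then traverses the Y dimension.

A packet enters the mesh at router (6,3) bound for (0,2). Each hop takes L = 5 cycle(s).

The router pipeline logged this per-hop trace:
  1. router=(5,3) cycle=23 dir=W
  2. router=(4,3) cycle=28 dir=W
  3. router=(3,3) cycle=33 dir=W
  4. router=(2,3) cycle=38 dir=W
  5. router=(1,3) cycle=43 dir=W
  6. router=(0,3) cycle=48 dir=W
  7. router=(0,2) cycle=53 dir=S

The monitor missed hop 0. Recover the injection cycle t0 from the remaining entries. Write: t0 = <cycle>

Hop 1 reached at cycle 23; hop k is at t0 + k·L.
Subtract one hop: t0 = 23 − 5 = 18.

t0 = 18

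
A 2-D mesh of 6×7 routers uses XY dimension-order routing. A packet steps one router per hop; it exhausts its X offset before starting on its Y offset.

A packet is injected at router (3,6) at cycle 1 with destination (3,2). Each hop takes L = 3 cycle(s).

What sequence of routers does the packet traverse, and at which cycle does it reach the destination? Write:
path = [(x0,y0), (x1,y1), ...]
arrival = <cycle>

[0] x=3 y=6 t=1
[1] x=3 y=5 t=4 →S
[2] x=3 y=4 t=7 →S
[3] x=3 y=3 t=10 →S
[4] x=3 y=2 t=13 →S

path = [(3,6), (3,5), (3,4), (3,3), (3,2)]
arrival = 13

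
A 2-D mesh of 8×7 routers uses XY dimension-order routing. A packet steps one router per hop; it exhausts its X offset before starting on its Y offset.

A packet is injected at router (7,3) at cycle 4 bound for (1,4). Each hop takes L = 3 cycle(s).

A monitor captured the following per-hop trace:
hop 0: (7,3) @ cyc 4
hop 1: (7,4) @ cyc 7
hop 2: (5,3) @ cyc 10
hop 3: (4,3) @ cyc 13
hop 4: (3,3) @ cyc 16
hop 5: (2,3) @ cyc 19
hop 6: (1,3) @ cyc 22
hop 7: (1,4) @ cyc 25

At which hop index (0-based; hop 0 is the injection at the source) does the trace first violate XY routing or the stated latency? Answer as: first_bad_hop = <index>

hop 1: step (+0,+1), +3 cyc — BAD: Y-move but x=7≠1

first_bad_hop = 1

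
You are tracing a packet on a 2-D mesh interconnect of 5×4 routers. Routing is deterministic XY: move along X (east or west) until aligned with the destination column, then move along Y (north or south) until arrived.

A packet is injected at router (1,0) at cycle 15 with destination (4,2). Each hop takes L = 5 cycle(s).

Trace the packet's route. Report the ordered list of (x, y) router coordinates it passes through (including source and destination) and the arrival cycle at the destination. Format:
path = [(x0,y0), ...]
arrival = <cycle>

path = [(1,0), (2,0), (3,0), (4,0), (4,1), (4,2)]
arrival = 40

#0 — 1,0 | c15
#1 — 2,0 | c20 | E
#2 — 3,0 | c25 | E
#3 — 4,0 | c30 | E
#4 — 4,1 | c35 | N
#5 — 4,2 | c40 | N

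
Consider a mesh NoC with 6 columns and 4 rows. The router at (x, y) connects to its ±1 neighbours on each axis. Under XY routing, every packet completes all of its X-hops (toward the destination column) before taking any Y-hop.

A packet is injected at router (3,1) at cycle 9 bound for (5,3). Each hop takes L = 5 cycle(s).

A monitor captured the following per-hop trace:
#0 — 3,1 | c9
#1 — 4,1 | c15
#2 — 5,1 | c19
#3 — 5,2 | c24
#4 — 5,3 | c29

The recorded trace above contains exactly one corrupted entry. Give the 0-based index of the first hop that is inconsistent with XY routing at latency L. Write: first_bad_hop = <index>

first_bad_hop = 1

hop 1: step (+1,+0), +6 cyc — BAD: Δcyc=6≠L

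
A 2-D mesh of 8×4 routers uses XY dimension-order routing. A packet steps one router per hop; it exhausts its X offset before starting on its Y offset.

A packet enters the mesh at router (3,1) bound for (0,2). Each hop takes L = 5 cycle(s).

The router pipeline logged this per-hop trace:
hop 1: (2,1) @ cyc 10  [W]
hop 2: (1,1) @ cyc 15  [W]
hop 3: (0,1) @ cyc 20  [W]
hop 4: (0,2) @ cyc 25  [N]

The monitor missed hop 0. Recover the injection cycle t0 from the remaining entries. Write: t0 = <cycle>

cyc[1] = 10 and cyc[k] = t0 + k·L for every k.
Subtract one hop: t0 = 10 − 5 = 5.

t0 = 5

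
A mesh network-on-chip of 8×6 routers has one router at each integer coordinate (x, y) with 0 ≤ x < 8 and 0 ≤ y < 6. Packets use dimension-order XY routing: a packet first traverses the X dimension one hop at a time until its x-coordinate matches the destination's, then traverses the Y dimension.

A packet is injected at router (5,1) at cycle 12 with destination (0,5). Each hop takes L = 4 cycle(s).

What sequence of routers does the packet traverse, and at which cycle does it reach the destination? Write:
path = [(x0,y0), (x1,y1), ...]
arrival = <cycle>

  0. router=(5,1) cycle=12 (inject)
  1. router=(4,1) cycle=16 dir=W
  2. router=(3,1) cycle=20 dir=W
  3. router=(2,1) cycle=24 dir=W
  4. router=(1,1) cycle=28 dir=W
  5. router=(0,1) cycle=32 dir=W
  6. router=(0,2) cycle=36 dir=N
  7. router=(0,3) cycle=40 dir=N
  8. router=(0,4) cycle=44 dir=N
  9. router=(0,5) cycle=48 dir=N

path = [(5,1), (4,1), (3,1), (2,1), (1,1), (0,1), (0,2), (0,3), (0,4), (0,5)]
arrival = 48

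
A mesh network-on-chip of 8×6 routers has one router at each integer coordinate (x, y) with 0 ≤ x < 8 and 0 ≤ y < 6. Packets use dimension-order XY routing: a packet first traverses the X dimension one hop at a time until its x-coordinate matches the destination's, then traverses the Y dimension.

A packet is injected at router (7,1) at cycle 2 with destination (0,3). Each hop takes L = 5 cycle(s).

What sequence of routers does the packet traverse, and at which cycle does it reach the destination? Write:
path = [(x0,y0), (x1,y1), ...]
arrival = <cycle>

#0 — 7,1 | c2
#1 — 6,1 | c7 | W
#2 — 5,1 | c12 | W
#3 — 4,1 | c17 | W
#4 — 3,1 | c22 | W
#5 — 2,1 | c27 | W
#6 — 1,1 | c32 | W
#7 — 0,1 | c37 | W
#8 — 0,2 | c42 | N
#9 — 0,3 | c47 | N

path = [(7,1), (6,1), (5,1), (4,1), (3,1), (2,1), (1,1), (0,1), (0,2), (0,3)]
arrival = 47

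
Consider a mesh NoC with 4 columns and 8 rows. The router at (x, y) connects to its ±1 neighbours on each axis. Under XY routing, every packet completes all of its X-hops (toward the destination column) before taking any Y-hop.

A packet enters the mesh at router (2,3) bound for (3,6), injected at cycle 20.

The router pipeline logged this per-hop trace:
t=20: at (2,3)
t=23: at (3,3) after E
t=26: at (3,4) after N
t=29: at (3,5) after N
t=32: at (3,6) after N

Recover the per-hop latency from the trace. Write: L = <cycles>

cyc[1] − cyc[0] = 23 − 20 = 3.
Per-hop latency L = Δcyc = 3.

L = 3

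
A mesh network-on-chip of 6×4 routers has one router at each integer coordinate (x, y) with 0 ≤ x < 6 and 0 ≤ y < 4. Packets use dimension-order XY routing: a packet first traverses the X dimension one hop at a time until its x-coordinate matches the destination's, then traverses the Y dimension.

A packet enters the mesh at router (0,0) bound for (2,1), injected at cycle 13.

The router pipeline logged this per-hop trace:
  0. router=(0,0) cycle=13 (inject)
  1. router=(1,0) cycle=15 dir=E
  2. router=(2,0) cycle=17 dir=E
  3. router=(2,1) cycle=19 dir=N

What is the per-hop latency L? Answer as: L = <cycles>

L = 2

Between hops 0 and 1 the cycle counter advances 15 − 13 = 2.
One hop costs L cycles, so L = 2.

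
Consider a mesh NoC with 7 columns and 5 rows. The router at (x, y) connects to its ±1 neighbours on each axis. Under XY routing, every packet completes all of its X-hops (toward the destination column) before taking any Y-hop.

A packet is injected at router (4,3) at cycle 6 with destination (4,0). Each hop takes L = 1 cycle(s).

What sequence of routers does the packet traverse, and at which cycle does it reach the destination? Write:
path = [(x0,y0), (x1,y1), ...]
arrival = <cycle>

path = [(4,3), (4,2), (4,1), (4,0)]
arrival = 9

#0 — 4,3 | c6
#1 — 4,2 | c7 | S
#2 — 4,1 | c8 | S
#3 — 4,0 | c9 | S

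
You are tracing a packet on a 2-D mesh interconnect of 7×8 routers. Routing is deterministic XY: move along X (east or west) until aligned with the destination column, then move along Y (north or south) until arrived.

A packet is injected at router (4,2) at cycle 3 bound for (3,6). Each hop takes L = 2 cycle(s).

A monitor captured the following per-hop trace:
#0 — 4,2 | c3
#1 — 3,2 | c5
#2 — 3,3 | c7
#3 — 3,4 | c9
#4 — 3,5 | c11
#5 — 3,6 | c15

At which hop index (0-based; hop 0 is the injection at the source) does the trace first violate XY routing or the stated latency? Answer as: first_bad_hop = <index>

first_bad_hop = 5

  1: Δx=-1 Δy=+0 Δt=2 [ok]
  2: Δx=+0 Δy=+1 Δt=2 [ok]
  3: Δx=+0 Δy=+1 Δt=2 [ok]
  4: Δx=+0 Δy=+1 Δt=2 [ok]
  5: Δx=+0 Δy=+1 Δt=4 [BAD: Δcyc=4≠L]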